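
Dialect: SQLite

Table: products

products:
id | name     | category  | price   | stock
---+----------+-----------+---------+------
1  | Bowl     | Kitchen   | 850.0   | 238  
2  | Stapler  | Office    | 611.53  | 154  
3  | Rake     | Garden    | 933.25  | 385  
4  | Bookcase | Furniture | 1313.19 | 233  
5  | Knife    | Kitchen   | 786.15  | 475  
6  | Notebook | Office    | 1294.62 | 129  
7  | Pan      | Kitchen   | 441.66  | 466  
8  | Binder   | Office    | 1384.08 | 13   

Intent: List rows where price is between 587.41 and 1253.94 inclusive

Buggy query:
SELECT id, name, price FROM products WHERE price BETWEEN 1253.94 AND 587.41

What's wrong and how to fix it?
Bug: The bounds are reversed; BETWEEN a AND b requires a <= b to match anything

Fix: Write BETWEEN 587.41 AND 1253.94

Corrected query:
SELECT id, name, price FROM products WHERE price BETWEEN 587.41 AND 1253.94

Result:
id | name    | price 
---+---------+-------
1  | Bowl    | 850   
2  | Stapler | 611.53
3  | Rake    | 933.25
5  | Knife   | 786.15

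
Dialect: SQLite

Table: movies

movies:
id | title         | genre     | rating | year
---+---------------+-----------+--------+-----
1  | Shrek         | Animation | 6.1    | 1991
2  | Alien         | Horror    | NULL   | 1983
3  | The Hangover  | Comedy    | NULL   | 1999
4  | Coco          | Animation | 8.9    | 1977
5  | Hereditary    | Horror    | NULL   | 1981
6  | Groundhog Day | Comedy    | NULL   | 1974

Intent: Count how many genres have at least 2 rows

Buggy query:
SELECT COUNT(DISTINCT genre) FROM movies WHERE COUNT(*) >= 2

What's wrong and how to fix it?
Bug: COUNT(*) cannot appear in WHERE; the per-group count doesn't exist yet

Fix: Use a subquery that GROUPs and filters with HAVING, then count its rows

Corrected query:
SELECT COUNT(*) FROM (SELECT genre FROM movies GROUP BY genre HAVING COUNT(*) >= 2)

Result:
COUNT(*)
--------
3       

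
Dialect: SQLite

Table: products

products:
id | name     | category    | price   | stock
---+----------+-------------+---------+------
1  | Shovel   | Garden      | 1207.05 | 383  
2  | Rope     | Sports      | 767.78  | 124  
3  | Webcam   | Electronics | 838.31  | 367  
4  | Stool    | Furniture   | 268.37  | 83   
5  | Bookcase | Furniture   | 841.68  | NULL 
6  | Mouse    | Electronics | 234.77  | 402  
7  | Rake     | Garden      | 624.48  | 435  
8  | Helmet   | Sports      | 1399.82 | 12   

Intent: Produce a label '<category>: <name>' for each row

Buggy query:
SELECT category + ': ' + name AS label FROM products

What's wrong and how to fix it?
Bug: '+' is numeric addition; on text columns SQLite converts them to 0 instead of concatenating

Fix: Replace + with || to concatenate text

Corrected query:
SELECT category || ': ' || name AS label FROM products

Result:
label              
-------------------
Garden: Shovel     
Sports: Rope       
Electronics: Webcam
Furniture: Stool   
Furniture: Bookcase
Electronics: Mouse 
Garden: Rake       
Sports: Helmet     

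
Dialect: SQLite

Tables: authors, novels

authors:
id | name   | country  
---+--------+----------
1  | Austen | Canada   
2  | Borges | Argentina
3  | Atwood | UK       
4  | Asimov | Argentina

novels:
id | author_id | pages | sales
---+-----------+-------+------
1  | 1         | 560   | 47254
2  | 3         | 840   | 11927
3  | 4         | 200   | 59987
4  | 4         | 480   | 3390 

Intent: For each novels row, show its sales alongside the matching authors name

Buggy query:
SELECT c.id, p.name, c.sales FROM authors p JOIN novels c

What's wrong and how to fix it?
Bug: Missing join condition: each novels row is matched to all authors rows instead of just its own

Fix: Specify the join condition linking the foreign key to the parent id

Corrected query:
SELECT c.id, p.name, c.sales FROM authors p JOIN novels c ON c.author_id = p.id

Result:
id | name   | sales
---+--------+------
1  | Austen | 47254
2  | Atwood | 11927
3  | Asimov | 59987
4  | Asimov | 3390 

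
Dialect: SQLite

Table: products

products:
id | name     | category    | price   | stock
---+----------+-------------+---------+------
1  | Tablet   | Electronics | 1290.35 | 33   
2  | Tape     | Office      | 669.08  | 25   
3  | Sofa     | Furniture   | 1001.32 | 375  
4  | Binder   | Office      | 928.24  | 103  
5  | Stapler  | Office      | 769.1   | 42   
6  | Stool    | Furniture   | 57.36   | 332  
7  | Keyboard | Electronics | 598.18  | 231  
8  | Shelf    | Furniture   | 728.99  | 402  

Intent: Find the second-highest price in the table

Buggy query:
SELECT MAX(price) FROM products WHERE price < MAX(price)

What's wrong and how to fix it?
Bug: MAX(price) on the right of the comparison is an aggregate-in-WHERE error

Fix: Put the inner MAX in a scalar subquery

Corrected query:
SELECT MAX(price) FROM products WHERE price < (SELECT MAX(price) FROM products)

Result:
MAX(price)
----------
1001.32   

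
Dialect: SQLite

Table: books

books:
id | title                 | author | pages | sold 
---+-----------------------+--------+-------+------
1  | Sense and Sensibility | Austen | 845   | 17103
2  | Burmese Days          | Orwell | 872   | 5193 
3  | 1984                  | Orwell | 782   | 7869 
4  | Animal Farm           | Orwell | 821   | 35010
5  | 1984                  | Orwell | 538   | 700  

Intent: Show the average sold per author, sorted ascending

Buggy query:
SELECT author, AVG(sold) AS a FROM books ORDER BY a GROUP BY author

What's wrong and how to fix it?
Bug: GROUP BY must precede ORDER BY

Fix: Move ORDER BY to the end, after GROUP BY

Corrected query:
SELECT author, AVG(sold) AS a FROM books GROUP BY author ORDER BY a

Result:
author | a    
-------+------
Orwell | 12193
Austen | 17103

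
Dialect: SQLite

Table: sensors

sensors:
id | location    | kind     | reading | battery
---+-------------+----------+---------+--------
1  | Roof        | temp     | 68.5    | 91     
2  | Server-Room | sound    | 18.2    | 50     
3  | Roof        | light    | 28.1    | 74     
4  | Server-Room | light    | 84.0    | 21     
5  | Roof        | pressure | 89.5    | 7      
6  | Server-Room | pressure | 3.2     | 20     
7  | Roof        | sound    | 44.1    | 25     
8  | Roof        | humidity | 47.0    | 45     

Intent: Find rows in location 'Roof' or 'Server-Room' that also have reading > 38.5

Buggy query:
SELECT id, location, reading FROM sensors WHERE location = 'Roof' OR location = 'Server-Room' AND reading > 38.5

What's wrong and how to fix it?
Bug: AND binds tighter than OR, so this parses as location = 'Roof' OR (location = 'Server-Room' AND reading > 38.5)

Fix: Add parentheses around the OR so the AND applies to both alternatives

Corrected query:
SELECT id, location, reading FROM sensors WHERE (location = 'Roof' OR location = 'Server-Room') AND reading > 38.5

Result:
id | location    | reading
---+-------------+--------
1  | Roof        | 68.5   
4  | Server-Room | 84     
5  | Roof        | 89.5   
7  | Roof        | 44.1   
8  | Roof        | 47     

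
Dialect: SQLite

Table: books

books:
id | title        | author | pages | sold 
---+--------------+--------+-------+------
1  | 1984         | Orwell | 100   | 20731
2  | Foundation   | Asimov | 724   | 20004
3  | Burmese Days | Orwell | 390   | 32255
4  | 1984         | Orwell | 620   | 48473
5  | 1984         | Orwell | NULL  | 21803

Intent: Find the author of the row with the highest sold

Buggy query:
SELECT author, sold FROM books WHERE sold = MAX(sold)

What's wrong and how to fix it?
Bug: MAX(sold) is an aggregate and cannot be used directly in WHERE

Fix: Wrap MAX in a scalar subquery so WHERE compares against a single value

Corrected query:
SELECT author, sold FROM books WHERE sold = (SELECT MAX(sold) FROM books)

Result:
author | sold 
-------+------
Orwell | 48473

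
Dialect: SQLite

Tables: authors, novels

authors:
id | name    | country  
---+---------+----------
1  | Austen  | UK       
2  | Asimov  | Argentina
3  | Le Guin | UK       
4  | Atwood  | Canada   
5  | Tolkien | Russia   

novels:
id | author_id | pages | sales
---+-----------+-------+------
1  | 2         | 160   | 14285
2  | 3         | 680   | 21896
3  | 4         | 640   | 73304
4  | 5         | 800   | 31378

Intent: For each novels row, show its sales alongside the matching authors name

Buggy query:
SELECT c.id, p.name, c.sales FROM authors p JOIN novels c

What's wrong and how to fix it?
Bug: JOIN with no ON clause produces a cartesian product; every novels row pairs with every authors row

Fix: Specify the join condition linking the foreign key to the parent id

Corrected query:
SELECT c.id, p.name, c.sales FROM authors p JOIN novels c ON c.author_id = p.id

Result:
id | name    | sales
---+---------+------
1  | Asimov  | 14285
2  | Le Guin | 21896
3  | Atwood  | 73304
4  | Tolkien | 31378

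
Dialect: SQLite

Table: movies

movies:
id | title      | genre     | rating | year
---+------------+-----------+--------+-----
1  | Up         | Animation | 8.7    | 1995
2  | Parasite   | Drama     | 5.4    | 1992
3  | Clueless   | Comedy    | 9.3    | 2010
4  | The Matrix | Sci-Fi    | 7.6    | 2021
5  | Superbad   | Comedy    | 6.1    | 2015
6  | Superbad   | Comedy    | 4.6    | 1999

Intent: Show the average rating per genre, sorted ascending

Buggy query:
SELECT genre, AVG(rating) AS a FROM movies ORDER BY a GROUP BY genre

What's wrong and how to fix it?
Bug: GROUP BY must precede ORDER BY

Fix: Reorder: SELECT … FROM … GROUP BY … ORDER BY …

Corrected query:
SELECT genre, AVG(rating) AS a FROM movies GROUP BY genre ORDER BY a

Result:
genre     | a       
----------+---------
Drama     | 5.4     
Comedy    | 6.666667
Sci-Fi    | 7.6     
Animation | 8.7     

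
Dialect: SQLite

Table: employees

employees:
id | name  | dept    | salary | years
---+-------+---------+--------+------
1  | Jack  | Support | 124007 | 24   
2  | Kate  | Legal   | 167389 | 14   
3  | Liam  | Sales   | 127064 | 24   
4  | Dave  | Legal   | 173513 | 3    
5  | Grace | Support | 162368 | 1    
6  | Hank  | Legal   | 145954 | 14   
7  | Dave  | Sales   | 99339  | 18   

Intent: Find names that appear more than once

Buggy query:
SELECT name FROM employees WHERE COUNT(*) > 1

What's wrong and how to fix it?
Bug: WHERE can't reference COUNT(*); aggregates are computed after WHERE

Fix: GROUP BY name, then filter groups with HAVING COUNT(*) > 1

Corrected query:
SELECT name FROM employees GROUP BY name HAVING COUNT(*) > 1

Result:
name
----
Dave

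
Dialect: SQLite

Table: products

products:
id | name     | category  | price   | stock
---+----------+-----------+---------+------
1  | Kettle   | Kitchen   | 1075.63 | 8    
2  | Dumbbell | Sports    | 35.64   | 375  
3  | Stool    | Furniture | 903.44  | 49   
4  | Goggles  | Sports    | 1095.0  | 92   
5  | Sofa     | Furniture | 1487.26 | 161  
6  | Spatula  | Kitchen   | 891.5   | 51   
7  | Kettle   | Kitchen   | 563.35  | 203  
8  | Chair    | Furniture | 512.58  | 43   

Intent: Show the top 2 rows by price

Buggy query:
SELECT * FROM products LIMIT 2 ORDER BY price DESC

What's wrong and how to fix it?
Bug: ORDER BY cannot follow LIMIT; LIMIT is the final clause

Fix: Swap the clauses: ORDER BY first, then LIMIT

Corrected query:
SELECT * FROM products ORDER BY price DESC LIMIT 2

Result:
id | name    | category  | price   | stock
---+---------+-----------+---------+------
5  | Sofa    | Furniture | 1487.26 | 161  
4  | Goggles | Sports    | 1095    | 92   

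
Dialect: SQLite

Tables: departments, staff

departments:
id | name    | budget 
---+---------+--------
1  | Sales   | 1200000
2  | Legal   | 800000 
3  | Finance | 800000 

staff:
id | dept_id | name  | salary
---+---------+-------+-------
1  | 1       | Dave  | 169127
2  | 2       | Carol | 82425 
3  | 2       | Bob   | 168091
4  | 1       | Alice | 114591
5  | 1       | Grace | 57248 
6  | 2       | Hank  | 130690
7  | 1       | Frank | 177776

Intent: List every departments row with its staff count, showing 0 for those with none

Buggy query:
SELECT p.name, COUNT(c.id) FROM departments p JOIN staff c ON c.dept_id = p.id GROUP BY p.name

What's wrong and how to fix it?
Bug: An inner join excludes parents with zero children

Fix: Use LEFT JOIN so parents without children still appear (COUNT(c.id) gives 0)

Corrected query:
SELECT p.name, COUNT(c.id) FROM departments p LEFT JOIN staff c ON c.dept_id = p.id GROUP BY p.name

Result:
name    | COUNT(c.id)
--------+------------
Finance | 0          
Legal   | 3          
Sales   | 4          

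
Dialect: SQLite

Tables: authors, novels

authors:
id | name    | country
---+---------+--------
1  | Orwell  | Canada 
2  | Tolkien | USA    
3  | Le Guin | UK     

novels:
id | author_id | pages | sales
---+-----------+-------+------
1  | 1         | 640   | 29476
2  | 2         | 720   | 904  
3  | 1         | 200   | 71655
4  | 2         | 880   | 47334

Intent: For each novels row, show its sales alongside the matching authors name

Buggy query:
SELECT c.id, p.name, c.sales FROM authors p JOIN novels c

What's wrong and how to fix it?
Bug: JOIN with no ON clause produces a cartesian product; every novels row pairs with every authors row

Fix: Add ON c.author_id = p.id to the JOIN

Corrected query:
SELECT c.id, p.name, c.sales FROM authors p JOIN novels c ON c.author_id = p.id

Result:
id | name    | sales
---+---------+------
1  | Orwell  | 29476
2  | Tolkien | 904  
3  | Orwell  | 71655
4  | Tolkien | 47334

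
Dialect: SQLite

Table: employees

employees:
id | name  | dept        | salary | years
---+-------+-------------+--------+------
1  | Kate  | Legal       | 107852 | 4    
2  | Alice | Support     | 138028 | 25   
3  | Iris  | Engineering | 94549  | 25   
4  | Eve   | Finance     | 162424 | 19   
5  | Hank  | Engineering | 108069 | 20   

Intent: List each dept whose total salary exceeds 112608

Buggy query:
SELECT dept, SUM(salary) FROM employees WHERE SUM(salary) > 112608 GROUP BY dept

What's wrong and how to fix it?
Bug: Aggregate functions cannot appear in a WHERE clause

Fix: Use HAVING (which filters groups after aggregation) instead of WHERE

Corrected query:
SELECT dept, SUM(salary) FROM employees GROUP BY dept HAVING SUM(salary) > 112608

Result:
dept        | SUM(salary)
------------+------------
Engineering | 202618     
Finance     | 162424     
Support     | 138028     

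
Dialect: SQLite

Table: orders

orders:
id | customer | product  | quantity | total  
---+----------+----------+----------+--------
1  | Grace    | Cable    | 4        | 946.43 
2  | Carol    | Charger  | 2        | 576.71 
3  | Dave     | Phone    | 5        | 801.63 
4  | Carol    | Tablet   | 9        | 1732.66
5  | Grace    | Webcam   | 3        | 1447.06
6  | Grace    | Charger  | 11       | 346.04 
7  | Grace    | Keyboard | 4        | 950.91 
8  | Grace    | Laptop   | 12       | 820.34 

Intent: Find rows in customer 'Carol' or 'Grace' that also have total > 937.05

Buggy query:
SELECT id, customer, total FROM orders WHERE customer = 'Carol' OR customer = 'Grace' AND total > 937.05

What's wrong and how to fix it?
Bug: AND binds tighter than OR, so this parses as customer = 'Carol' OR (customer = 'Grace' AND total > 937.05)

Fix: Group the OR with parentheses (or use IN), then AND the threshold

Corrected query:
SELECT id, customer, total FROM orders WHERE (customer = 'Carol' OR customer = 'Grace') AND total > 937.05

Result:
id | customer | total  
---+----------+--------
1  | Grace    | 946.43 
4  | Carol    | 1732.66
5  | Grace    | 1447.06
7  | Grace    | 950.91 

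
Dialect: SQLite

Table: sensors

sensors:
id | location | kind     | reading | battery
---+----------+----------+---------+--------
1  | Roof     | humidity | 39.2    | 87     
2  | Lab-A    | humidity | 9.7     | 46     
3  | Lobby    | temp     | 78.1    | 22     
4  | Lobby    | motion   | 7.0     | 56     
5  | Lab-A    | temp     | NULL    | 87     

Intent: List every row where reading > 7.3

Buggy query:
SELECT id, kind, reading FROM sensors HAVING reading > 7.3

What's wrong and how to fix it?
Bug: This is a non-aggregate query (no GROUP BY, no aggregates), so in SQLite the HAVING clause is invalid here; a row-level condition belongs in WHERE

Fix: Replace HAVING with WHERE since the condition applies to individual rows

Corrected query:
SELECT id, kind, reading FROM sensors WHERE reading > 7.3

Result:
id | kind     | reading
---+----------+--------
1  | humidity | 39.2   
2  | humidity | 9.7    
3  | temp     | 78.1   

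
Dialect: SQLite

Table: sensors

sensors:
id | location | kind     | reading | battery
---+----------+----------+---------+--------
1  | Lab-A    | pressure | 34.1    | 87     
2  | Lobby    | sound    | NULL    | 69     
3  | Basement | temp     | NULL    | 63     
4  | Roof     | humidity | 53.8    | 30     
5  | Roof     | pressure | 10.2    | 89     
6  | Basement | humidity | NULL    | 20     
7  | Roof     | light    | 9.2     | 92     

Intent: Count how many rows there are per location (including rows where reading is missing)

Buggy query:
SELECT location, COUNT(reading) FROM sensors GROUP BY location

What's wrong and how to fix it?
Bug: COUNT(reading) skips NULLs, so groups with missing reading are undercounted

Fix: Replace COUNT(reading) with COUNT(*)

Corrected query:
SELECT location, COUNT(*) FROM sensors GROUP BY location

Result:
location | COUNT(*)
---------+---------
Basement | 2       
Lab-A    | 1       
Lobby    | 1       
Roof     | 3       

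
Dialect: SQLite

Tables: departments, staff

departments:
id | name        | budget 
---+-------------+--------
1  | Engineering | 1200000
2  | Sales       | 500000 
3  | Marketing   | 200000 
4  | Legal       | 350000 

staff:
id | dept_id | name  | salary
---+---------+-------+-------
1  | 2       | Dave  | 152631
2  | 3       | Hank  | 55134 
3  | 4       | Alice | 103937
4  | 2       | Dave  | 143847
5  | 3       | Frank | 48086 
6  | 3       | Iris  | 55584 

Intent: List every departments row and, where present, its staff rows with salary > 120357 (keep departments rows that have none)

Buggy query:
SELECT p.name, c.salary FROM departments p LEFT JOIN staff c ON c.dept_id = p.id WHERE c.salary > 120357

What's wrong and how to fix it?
Bug: Filtering c.salary in WHERE discards the NULL rows produced by LEFT JOIN, turning it into an inner join

Fix: Move the right-table condition into the ON clause so unmatched parents are kept

Corrected query:
SELECT p.name, c.salary FROM departments p LEFT JOIN staff c ON c.dept_id = p.id AND c.salary > 120357

Result:
name        | salary
------------+-------
Engineering | NULL  
Sales       | 143847
Sales       | 152631
Marketing   | NULL  
Legal       | NULL  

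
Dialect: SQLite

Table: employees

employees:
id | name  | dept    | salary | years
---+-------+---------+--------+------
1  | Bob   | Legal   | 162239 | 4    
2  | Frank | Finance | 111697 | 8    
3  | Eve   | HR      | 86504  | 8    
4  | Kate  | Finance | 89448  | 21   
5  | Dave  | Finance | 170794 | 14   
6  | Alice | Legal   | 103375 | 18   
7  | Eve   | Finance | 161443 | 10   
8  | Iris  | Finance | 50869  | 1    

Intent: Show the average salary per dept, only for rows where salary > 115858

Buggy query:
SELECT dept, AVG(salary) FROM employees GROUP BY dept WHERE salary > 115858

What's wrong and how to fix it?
Bug: WHERE cannot follow GROUP BY

Fix: Move the WHERE clause before GROUP BY

Corrected query:
SELECT dept, AVG(salary) FROM employees WHERE salary > 115858 GROUP BY dept

Result:
dept    | AVG(salary)
--------+------------
Finance | 166118.5   
Legal   | 162239     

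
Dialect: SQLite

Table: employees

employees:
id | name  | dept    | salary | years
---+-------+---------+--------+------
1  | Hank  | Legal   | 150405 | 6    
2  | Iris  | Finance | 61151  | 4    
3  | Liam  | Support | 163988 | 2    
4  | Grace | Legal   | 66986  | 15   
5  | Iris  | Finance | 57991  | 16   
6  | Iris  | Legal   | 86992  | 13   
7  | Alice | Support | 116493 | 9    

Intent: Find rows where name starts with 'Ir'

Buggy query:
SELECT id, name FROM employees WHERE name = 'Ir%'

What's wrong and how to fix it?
Bug: Wildcards only work with LIKE; '=' treats '%' as a literal character

Fix: Replace '=' with LIKE so 'Ir%' is treated as a pattern

Corrected query:
SELECT id, name FROM employees WHERE name LIKE 'Ir%'

Result:
id | name
---+-----
2  | Iris
5  | Iris
6  | Iris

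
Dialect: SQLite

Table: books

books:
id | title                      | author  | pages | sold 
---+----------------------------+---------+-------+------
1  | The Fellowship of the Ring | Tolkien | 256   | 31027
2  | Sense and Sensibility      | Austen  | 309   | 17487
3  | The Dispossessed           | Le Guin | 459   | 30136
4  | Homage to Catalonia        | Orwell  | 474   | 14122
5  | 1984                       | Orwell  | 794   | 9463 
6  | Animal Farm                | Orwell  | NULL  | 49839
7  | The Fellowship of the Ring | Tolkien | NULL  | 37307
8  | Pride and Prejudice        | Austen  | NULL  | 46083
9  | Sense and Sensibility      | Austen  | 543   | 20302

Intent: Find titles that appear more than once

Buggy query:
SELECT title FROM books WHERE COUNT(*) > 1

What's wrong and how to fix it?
Bug: WHERE can't reference COUNT(*); aggregates are computed after WHERE

Fix: GROUP BY title, then filter groups with HAVING COUNT(*) > 1

Corrected query:
SELECT title FROM books GROUP BY title HAVING COUNT(*) > 1

Result:
title                     
--------------------------
Sense and Sensibility     
The Fellowship of the Ring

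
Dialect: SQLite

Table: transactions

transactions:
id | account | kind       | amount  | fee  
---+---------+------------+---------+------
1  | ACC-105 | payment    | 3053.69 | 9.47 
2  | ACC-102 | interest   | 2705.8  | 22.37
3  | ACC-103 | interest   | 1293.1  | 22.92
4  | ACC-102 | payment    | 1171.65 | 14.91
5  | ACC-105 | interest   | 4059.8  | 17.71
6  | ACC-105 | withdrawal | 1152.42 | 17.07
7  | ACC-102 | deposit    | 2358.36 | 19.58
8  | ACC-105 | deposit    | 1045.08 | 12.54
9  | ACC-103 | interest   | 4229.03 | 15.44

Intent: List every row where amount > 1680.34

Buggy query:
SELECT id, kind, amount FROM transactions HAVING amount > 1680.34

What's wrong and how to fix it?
Bug: HAVING filters the output of aggregation, but this query has no GROUP BY and no aggregate functions, so SQLite rejects it (HAVING clause on a non-aggregate query); the condition here is per row

Fix: Replace HAVING with WHERE since the condition applies to individual rows

Corrected query:
SELECT id, kind, amount FROM transactions WHERE amount > 1680.34

Result:
id | kind     | amount 
---+----------+--------
1  | payment  | 3053.69
2  | interest | 2705.8 
5  | interest | 4059.8 
7  | deposit  | 2358.36
9  | interest | 4229.03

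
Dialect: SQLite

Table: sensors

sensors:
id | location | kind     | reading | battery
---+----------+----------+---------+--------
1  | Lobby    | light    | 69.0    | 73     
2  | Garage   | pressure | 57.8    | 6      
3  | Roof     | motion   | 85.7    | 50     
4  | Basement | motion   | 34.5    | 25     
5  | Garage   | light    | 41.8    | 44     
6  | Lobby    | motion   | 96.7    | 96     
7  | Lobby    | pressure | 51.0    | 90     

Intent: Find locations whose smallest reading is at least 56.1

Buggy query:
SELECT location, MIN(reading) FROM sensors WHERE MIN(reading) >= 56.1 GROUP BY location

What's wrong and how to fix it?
Bug: MIN() in WHERE is a misuse of aggregate

Fix: Replace WHERE with HAVING after the GROUP BY

Corrected query:
SELECT location, MIN(reading) FROM sensors GROUP BY location HAVING MIN(reading) >= 56.1

Result:
location | MIN(reading)
---------+-------------
Roof     | 85.7        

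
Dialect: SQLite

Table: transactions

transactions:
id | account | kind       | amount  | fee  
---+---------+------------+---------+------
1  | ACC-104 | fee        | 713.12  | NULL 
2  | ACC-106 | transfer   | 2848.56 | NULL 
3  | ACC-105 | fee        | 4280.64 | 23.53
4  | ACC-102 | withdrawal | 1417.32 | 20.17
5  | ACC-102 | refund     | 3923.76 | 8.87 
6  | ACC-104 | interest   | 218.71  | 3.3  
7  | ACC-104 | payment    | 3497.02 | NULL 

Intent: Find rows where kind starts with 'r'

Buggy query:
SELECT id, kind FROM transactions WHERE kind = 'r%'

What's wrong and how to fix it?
Bug: Wildcards only work with LIKE; '=' treats '%' as a literal character

Fix: Use LIKE for wildcard pattern matching

Corrected query:
SELECT id, kind FROM transactions WHERE kind LIKE 'r%'

Result:
id | kind  
---+-------
5  | refund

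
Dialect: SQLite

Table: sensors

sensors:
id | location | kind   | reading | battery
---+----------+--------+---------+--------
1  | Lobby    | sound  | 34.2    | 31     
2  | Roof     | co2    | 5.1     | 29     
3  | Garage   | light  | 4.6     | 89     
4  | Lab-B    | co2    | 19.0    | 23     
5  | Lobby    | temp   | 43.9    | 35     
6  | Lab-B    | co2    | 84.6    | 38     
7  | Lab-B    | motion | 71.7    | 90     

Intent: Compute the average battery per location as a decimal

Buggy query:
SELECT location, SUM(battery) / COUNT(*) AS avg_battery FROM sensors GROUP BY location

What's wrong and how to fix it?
Bug: SUM(battery) and COUNT(*) are both integers; the division truncates the fractional part

Fix: Multiply by 1.0 (or CAST to REAL) to force floating-point division

Corrected query:
SELECT location, SUM(battery) * 1.0 / COUNT(*) AS avg_battery FROM sensors GROUP BY location

Result:
location | avg_battery
---------+------------
Garage   | 89         
Lab-B    | 50.333333  
Lobby    | 33         
Roof     | 29         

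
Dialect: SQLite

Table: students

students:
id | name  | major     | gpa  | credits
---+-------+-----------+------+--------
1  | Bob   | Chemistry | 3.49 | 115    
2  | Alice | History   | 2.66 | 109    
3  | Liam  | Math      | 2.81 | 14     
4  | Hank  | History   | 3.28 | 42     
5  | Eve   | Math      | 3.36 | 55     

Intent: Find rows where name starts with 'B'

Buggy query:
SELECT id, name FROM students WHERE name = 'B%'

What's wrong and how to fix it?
Bug: Wildcards only work with LIKE; '=' treats '%' as a literal character

Fix: Replace '=' with LIKE so 'B%' is treated as a pattern

Corrected query:
SELECT id, name FROM students WHERE name LIKE 'B%'

Result:
id | name
---+-----
1  | Bob 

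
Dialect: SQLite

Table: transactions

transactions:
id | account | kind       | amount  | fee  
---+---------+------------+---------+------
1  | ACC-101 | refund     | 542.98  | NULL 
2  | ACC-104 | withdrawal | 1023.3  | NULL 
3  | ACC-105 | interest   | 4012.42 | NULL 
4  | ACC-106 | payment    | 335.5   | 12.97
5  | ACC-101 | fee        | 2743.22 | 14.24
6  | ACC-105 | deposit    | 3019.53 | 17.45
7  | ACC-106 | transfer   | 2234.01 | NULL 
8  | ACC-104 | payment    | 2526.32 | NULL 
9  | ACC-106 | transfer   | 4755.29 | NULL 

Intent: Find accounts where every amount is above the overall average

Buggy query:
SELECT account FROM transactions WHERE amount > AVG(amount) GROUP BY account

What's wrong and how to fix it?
Bug: WHERE evaluates per row before aggregation, so AVG() is unavailable

Fix: Use a subquery for AVG and a HAVING MIN(...) filter so the condition holds for every row in the group

Corrected query:
SELECT account FROM transactions GROUP BY account HAVING MIN(amount) > (SELECT AVG(amount) FROM transactions)

Result:
account
-------
ACC-105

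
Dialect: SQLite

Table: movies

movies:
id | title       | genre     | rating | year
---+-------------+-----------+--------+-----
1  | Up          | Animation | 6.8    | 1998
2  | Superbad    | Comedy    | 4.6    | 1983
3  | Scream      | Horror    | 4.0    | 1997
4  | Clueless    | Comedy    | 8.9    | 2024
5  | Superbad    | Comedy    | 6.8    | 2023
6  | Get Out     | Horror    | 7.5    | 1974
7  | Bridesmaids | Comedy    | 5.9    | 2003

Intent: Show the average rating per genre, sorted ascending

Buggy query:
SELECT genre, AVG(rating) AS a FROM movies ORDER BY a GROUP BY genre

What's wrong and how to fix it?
Bug: GROUP BY must precede ORDER BY

Fix: Move ORDER BY to the end, after GROUP BY

Corrected query:
SELECT genre, AVG(rating) AS a FROM movies GROUP BY genre ORDER BY a

Result:
genre     | a   
----------+-----
Horror    | 5.75
Comedy    | 6.55
Animation | 6.8 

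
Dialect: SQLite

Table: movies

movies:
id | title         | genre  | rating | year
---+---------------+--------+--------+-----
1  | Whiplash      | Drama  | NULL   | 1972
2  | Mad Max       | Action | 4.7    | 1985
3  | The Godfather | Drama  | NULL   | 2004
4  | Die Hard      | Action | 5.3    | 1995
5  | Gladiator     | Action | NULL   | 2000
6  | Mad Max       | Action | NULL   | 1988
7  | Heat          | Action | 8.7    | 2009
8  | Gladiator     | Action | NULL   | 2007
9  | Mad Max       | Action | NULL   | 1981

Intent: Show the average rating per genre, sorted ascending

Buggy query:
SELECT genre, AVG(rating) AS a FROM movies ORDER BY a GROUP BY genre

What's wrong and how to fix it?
Bug: ORDER BY appears before GROUP BY; SQL clause order requires GROUP BY first

Fix: Reorder: SELECT … FROM … GROUP BY … ORDER BY …

Corrected query:
SELECT genre, AVG(rating) AS a FROM movies GROUP BY genre ORDER BY a

Result:
genre  | a       
-------+---------
Drama  | NULL    
Action | 6.233333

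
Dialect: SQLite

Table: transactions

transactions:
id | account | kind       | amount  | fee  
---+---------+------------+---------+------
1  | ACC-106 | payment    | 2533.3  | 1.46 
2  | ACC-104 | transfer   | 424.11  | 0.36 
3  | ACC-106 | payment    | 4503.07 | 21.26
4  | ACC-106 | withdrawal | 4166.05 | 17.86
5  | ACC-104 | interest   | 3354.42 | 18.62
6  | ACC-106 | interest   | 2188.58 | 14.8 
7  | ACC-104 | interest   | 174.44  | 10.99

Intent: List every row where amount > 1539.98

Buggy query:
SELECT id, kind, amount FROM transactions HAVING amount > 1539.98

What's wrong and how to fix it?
Bug: This is a non-aggregate query (no GROUP BY, no aggregates), so in SQLite the HAVING clause is invalid here; a row-level condition belongs in WHERE

Fix: Replace HAVING with WHERE since the condition applies to individual rows

Corrected query:
SELECT id, kind, amount FROM transactions WHERE amount > 1539.98

Result:
id | kind       | amount 
---+------------+--------
1  | payment    | 2533.3 
3  | payment    | 4503.07
4  | withdrawal | 4166.05
5  | interest   | 3354.42
6  | interest   | 2188.58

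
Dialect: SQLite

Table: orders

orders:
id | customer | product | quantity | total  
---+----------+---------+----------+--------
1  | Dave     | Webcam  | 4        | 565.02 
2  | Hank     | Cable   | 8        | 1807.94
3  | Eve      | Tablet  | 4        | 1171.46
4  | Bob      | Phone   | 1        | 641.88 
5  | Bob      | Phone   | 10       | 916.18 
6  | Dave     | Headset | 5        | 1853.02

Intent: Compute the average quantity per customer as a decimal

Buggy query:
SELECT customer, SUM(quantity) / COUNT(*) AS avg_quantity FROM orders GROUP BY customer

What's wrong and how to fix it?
Bug: SUM(quantity) and COUNT(*) are both integers; the division truncates the fractional part

Fix: Multiply by 1.0 (or CAST to REAL) to force floating-point division

Corrected query:
SELECT customer, SUM(quantity) * 1.0 / COUNT(*) AS avg_quantity FROM orders GROUP BY customer

Result:
customer | avg_quantity
---------+-------------
Bob      | 5.5         
Dave     | 4.5         
Eve      | 4           
Hank     | 8           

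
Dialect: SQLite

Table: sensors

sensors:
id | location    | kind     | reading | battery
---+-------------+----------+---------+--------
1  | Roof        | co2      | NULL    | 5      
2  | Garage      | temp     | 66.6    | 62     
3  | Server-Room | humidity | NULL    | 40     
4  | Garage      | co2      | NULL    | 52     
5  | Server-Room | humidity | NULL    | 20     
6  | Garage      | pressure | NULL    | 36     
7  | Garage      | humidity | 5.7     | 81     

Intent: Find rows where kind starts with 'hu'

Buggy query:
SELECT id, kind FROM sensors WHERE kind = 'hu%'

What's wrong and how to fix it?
Bug: '=' compares the literal string including the % character; pattern matching needs LIKE

Fix: Replace '=' with LIKE so 'hu%' is treated as a pattern

Corrected query:
SELECT id, kind FROM sensors WHERE kind LIKE 'hu%'

Result:
id | kind    
---+---------
3  | humidity
5  | humidity
7  | humidity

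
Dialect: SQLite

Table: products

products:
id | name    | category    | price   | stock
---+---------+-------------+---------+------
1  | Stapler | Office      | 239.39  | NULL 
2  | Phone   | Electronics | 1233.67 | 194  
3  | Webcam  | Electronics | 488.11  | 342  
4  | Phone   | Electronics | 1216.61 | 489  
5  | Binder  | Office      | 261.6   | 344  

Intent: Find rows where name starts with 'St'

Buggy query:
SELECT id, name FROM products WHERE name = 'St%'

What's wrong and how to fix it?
Bug: '=' compares the literal string including the % character; pattern matching needs LIKE

Fix: Use LIKE for wildcard pattern matching

Corrected query:
SELECT id, name FROM products WHERE name LIKE 'St%'

Result:
id | name   
---+--------
1  | Stapler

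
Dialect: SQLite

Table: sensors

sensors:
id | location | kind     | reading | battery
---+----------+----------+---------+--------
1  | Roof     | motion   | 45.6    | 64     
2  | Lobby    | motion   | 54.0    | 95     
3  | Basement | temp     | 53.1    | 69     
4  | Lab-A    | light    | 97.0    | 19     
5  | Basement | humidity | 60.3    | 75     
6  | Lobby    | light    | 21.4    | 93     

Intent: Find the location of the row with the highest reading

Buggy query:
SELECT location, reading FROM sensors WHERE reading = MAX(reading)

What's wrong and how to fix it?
Bug: MAX(reading) is an aggregate and cannot be used directly in WHERE

Fix: Wrap MAX in a scalar subquery so WHERE compares against a single value

Corrected query:
SELECT location, reading FROM sensors WHERE reading = (SELECT MAX(reading) FROM sensors)

Result:
location | reading
---------+--------
Lab-A    | 97     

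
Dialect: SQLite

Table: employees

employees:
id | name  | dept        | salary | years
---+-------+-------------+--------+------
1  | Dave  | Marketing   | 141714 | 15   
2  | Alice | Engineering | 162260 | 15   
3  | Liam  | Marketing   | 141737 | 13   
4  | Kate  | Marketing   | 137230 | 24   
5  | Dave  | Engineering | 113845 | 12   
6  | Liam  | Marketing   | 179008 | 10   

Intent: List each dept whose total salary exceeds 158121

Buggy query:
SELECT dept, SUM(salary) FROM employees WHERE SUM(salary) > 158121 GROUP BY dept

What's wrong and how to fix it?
Bug: Aggregate functions cannot appear in a WHERE clause

Fix: Use HAVING (which filters groups after aggregation) instead of WHERE

Corrected query:
SELECT dept, SUM(salary) FROM employees GROUP BY dept HAVING SUM(salary) > 158121

Result:
dept        | SUM(salary)
------------+------------
Engineering | 276105     
Marketing   | 599689     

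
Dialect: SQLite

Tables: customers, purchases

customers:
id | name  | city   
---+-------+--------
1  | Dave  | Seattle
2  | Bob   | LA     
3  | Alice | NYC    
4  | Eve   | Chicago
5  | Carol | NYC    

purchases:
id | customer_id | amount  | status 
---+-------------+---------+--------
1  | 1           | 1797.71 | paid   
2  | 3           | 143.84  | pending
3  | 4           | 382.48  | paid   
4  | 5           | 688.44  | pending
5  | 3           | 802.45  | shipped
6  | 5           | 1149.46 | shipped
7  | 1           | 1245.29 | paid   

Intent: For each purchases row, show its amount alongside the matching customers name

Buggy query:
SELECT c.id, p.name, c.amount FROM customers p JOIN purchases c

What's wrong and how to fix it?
Bug: Missing join condition: each purchases row is matched to all customers rows instead of just its own

Fix: Add ON c.customer_id = p.id to the JOIN

Corrected query:
SELECT c.id, p.name, c.amount FROM customers p JOIN purchases c ON c.customer_id = p.id

Result:
id | name  | amount 
---+-------+--------
1  | Dave  | 1797.71
2  | Alice | 143.84 
3  | Eve   | 382.48 
4  | Carol | 688.44 
5  | Alice | 802.45 
6  | Carol | 1149.46
7  | Dave  | 1245.29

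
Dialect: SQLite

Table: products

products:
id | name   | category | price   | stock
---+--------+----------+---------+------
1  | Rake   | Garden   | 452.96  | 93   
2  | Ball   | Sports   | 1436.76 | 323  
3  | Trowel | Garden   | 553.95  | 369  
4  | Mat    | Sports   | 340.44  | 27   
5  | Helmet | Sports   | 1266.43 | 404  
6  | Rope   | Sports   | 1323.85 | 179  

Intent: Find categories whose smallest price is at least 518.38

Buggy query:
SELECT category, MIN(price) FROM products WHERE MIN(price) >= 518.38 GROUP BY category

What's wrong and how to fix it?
Bug: Aggregates like MIN are computed per group after WHERE runs

Fix: Use HAVING for the per-group MIN condition

Corrected query:
SELECT category, MIN(price) FROM products GROUP BY category HAVING MIN(price) >= 518.38

Result:
(no rows)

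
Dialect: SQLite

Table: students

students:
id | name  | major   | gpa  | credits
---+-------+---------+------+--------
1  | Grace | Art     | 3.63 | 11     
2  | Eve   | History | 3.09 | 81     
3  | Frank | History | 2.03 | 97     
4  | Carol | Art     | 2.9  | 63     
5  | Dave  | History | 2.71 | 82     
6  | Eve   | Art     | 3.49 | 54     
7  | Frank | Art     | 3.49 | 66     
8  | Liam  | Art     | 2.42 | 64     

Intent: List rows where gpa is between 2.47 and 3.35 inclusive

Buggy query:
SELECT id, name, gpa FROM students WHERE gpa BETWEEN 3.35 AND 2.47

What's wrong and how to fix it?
Bug: The bounds are reversed; BETWEEN a AND b requires a <= b to match anything

Fix: Write BETWEEN 2.47 AND 3.35

Corrected query:
SELECT id, name, gpa FROM students WHERE gpa BETWEEN 2.47 AND 3.35

Result:
id | name  | gpa 
---+-------+-----
2  | Eve   | 3.09
4  | Carol | 2.9 
5  | Dave  | 2.71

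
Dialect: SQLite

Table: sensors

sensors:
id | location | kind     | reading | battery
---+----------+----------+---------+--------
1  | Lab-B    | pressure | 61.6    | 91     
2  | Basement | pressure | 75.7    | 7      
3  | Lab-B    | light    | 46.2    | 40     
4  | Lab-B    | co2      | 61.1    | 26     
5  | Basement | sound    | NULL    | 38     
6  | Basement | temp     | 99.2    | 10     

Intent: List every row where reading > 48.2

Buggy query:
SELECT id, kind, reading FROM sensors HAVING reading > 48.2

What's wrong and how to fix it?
Bug: HAVING filters the output of aggregation, but this query has no GROUP BY and no aggregate functions, so SQLite rejects it (HAVING clause on a non-aggregate query); the condition here is per row

Fix: Use WHERE for row-level filtering

Corrected query:
SELECT id, kind, reading FROM sensors WHERE reading > 48.2

Result:
id | kind     | reading
---+----------+--------
1  | pressure | 61.6   
2  | pressure | 75.7   
4  | co2      | 61.1   
6  | temp     | 99.2   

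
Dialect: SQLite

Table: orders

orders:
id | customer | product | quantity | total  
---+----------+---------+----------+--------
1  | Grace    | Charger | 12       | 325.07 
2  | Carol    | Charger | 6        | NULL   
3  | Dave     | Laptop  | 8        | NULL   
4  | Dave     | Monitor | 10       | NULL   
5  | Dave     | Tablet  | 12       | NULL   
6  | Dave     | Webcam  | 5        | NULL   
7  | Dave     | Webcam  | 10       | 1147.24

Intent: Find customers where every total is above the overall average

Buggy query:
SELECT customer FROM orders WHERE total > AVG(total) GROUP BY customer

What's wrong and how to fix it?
Bug: AVG() is an aggregate; it can't sit directly in WHERE

Fix: Use a subquery for AVG and a HAVING MIN(...) filter so the condition holds for every row in the group

Corrected query:
SELECT customer FROM orders GROUP BY customer HAVING MIN(total) > (SELECT AVG(total) FROM orders)

Result:
customer
--------
Dave    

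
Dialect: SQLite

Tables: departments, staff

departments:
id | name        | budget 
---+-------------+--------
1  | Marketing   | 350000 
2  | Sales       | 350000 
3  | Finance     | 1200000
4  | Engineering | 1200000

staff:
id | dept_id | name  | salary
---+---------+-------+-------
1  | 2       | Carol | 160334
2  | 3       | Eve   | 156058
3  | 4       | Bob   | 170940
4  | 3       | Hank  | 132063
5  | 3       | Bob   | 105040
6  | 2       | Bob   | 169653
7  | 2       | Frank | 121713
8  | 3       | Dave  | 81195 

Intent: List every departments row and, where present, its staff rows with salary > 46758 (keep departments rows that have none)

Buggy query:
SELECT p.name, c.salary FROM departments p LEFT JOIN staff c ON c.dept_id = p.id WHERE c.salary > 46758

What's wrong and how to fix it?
Bug: Filtering c.salary in WHERE discards the NULL rows produced by LEFT JOIN, turning it into an inner join

Fix: Move the right-table condition into the ON clause so unmatched parents are kept

Corrected query:
SELECT p.name, c.salary FROM departments p LEFT JOIN staff c ON c.dept_id = p.id AND c.salary > 46758

Result:
name        | salary
------------+-------
Marketing   | NULL  
Sales       | 121713
Sales       | 160334
Sales       | 169653
Finance     | 81195 
Finance     | 105040
Finance     | 132063
Finance     | 156058
Engineering | 170940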